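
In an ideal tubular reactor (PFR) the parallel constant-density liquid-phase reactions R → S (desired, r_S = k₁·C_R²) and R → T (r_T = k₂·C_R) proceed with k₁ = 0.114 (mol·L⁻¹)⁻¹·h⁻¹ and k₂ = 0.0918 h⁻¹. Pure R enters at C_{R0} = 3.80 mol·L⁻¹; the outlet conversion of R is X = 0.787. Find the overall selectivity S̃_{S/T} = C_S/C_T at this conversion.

2.54

C_R = C_{R0}(1−X) = 0.8094 mol·L⁻¹.
Along a PFR/batch, dC_T/dC_R = −r_T/(r_S+r_T) = −k₂/(k₂+k₁·C_R).
Integrating from C_{R0} to C_R: C_T = (0.0918/0.114)·ln[(0.0918+0.114·3.80)/(0.0918+0.114·0.809)] = 0.8053·ln(0.5250/0.1841) = 0.8440 mol·L⁻¹.
Then C_S = (C_{R0}−C_R) − C_T = 2.991 − 0.8440 = 2.147 mol·L⁻¹.
S̃_{S/T} = C_S/C_T = 2.147/0.8440 = 2.54.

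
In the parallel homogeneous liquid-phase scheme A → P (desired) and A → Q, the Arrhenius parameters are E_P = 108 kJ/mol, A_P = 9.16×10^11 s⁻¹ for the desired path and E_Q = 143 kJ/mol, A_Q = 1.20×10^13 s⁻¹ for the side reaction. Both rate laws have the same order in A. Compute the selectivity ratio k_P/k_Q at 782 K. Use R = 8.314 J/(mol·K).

16.6

With equal orders, S_{P/Q} = k_P/k_Q = (A_P/A_Q)·exp[(E_Q−E_P)/(RT)].
(E_Q−E_P)/(RT) = (143−108)×10³/(8.314×782) = 35000/6502 = 5.383.
k_P/k_Q = (9.16×10^11/1.20×10^13)·exp(5.383) = 0.07633 × 217.7 = 16.6.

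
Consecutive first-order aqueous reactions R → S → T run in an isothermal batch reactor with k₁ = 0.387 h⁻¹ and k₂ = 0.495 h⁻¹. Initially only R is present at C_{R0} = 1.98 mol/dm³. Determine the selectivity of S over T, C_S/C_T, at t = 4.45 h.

For first-order series with pure R initially, C_S(t) = k₁C_{R0}/(k₂−k₁)·(e^(−k₁t) − e^(−k₂t)).
e^(−k₁t) = e^(−0.387×4.45) = e^(−1.722) = 0.1787; e^(−k₂t) = e^(−2.203) = 0.1105.
C_S = 0.387×1.98/(0.495−0.387) × (0.1787−0.1105) = 7.095×0.06818 = 0.4838 mol/dm³.
C_R = C_{R0}e^(−k₁t) = 0.3538 mol/dm³, so C_T = C_{R0}−C_R−C_S = 1.142 mol/dm³; C_S/C_T = 0.423.

0.423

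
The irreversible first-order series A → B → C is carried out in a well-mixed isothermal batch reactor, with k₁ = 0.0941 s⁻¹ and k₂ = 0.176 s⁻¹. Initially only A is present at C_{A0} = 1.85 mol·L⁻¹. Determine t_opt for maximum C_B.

Setting dC_B/dt = 0 gives t_opt = ln(k₂/k₁)/(k₂−k₁).
= ln(0.176/0.0941)/(0.176−0.0941) = ln(1.870)/0.08190 = 0.6261/0.08190 = 7.65 s.

7.65 s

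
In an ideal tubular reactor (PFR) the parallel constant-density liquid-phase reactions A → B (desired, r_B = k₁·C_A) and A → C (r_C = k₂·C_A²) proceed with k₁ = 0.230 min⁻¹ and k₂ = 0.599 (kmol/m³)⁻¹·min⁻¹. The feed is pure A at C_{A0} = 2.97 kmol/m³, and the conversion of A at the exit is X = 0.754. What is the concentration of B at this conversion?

C_A = C_{A0}(1−X) = 0.7306 kmol/m³.
Along a PFR/batch, dC_B/dC_A = −r_B/(r_B+r_C) = −k₁/(k₁+k₂·C_A).
Integrating from C_{A0} to C_A: C_B = (0.230/0.599)·ln[(0.230+0.599·2.97)/(0.230+0.599·0.731)] = 0.3840·ln(2.009/0.6676) = 0.4230 kmol/m³.

0.423 kmol/m³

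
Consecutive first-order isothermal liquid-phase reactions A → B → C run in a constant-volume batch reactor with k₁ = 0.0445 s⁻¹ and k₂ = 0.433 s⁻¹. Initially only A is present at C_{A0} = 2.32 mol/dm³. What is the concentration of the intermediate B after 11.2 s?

0.159 mol/dm³

The intermediate concentration in a first-order A→B→C sequence is C_B = k₁C_{A0}(e^(−k₁t) − e^(−k₂t))/(k₂−k₁).
e^(−k₁t) = e^(−0.0445×11.2) = e^(−0.4984) = 0.6075; e^(−k₂t) = e^(−4.850) = 0.007832.
C_B = 0.0445×2.32/(0.433−0.0445) × (0.6075−0.007832) = 0.2657×0.5997 = 0.1594 mol/dm³.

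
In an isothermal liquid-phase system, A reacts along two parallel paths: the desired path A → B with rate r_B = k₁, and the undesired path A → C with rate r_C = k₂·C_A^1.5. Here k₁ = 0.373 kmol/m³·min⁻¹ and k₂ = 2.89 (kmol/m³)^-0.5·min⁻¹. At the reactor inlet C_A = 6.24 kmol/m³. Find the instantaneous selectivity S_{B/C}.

S_{B/C} = r_B/r_C = (k₁)/(k₂·C_A^1.5) = (k₁/k₂)·C_A^-1.5.
= (0.373) / (2.89×6.240^1.5) = 0.3730/45.05 = 0.00828.

0.00828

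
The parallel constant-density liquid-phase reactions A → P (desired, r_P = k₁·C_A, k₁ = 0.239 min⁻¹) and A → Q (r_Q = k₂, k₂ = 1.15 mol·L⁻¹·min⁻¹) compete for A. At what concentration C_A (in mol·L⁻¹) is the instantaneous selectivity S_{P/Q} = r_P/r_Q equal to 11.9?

57.3 mol·L⁻¹

S_{P/Q} = (k₁/k₂)·C_A ⇒ C_A = S·k₂/k₁.
= 11.9×1.15/0.239 = 57.3 mol·L⁻¹.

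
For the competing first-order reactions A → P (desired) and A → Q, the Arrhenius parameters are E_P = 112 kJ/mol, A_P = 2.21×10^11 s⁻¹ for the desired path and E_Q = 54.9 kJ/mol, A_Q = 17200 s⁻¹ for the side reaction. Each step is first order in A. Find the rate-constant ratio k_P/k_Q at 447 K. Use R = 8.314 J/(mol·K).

k_P/k_Q = (A_P/A_Q)·exp[−(E_P−E_Q)/(RT)] = (A_P/A_Q)·exp[(E_Q−E_P)/(RT)].
(E_Q−E_P)/(RT) = (54.9−112)×10³/(8.314×447) = -57100/3716 = -15.36.
k_P/k_Q = (2.21×10^11/17200)·exp(-15.36) = 1.285×10^7 × 2.125×10^-7 = 2.73.
Since E_P > E_Q, raising the temperature improves selectivity toward P.

2.73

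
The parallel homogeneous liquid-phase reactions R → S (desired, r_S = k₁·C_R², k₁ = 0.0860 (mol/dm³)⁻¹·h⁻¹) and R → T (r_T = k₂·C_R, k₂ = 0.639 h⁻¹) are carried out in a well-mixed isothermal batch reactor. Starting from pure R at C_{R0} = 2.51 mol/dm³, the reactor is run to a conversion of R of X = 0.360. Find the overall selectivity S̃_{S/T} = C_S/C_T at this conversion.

0.276

C_R = C_{R0}(1−X) = 1.606 mol/dm³.
Along a PFR/batch, dC_T/dC_R = −r_T/(r_S+r_T) = −k₂/(k₂+k₁·C_R).
Integrating from C_{R0} to C_R: C_T = (0.639/0.0860)·ln[(0.639+0.0860·2.51)/(0.639+0.0860·1.61)] = 7.430·ln(0.8549/0.7772) = 0.7081 mol/dm³.
Then C_S = (C_{R0}−C_R) − C_T = 0.9036 − 0.7081 = 0.1955 mol/dm³.
S̃_{S/T} = C_S/C_T = 0.1955/0.7081 = 0.276.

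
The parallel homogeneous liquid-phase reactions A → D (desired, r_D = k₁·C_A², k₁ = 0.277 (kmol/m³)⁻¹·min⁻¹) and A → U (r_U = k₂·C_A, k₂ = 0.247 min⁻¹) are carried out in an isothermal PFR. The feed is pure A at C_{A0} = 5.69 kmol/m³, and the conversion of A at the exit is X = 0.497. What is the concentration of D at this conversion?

C_A = C_{A0}(1−X) = 2.862 kmol/m³.
Along a PFR/batch, dC_U/dC_A = −r_U/(r_D+r_U) = −k₂/(k₂+k₁·C_A).
Integrating from C_{A0} to C_A: C_U = (0.247/0.277)·ln[(0.247+0.277·5.69)/(0.247+0.277·2.86)] = 0.8917·ln(1.823/1.040) = 0.5007 kmol/m³.
Then C_D = (C_{A0}−C_A) − C_U = 2.828 − 0.5007 = 2.327 kmol/m³.

2.33 kmol/m³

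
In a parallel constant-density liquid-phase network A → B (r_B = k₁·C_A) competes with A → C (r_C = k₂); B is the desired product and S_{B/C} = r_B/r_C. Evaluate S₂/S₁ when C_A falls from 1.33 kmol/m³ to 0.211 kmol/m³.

0.159

S_{B/C} = (k₁/k₂)·C_A, so S₂/S₁ = (C_{A,2}/C_{A,1}).
= 0.211/1.33 = 0.159.
Selectivity toward B falls as C_A falls — high-concentration operation is favoured.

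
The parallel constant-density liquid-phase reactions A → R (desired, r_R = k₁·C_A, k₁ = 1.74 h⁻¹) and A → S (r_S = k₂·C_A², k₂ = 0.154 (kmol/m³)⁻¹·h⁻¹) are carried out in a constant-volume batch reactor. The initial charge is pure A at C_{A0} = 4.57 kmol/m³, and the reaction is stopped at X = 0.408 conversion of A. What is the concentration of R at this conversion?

C_A = C_{A0}(1−X) = 2.705 kmol/m³.
Along a PFR/batch, dC_R/dC_A = −r_R/(r_R+r_S) = −k₁/(k₁+k₂·C_A).
Integrating from C_{A0} to C_A: C_R = (1.74/0.154)·ln[(1.74+0.154·4.57)/(1.74+0.154·2.71)] = 11.30·ln(2.444/2.157) = 1.412 kmol/m³.

1.41 kmol/m³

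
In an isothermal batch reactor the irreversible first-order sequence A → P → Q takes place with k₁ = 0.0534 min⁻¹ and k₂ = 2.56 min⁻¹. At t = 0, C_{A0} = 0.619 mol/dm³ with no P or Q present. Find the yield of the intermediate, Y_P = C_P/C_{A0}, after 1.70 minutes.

0.0192

Solving the coupled first-order balances gives C_P(t) = [k₁/(k₂−k₁)]·C_{A0}·(e^(−k₁t) − e^(−k₂t)).
e^(−k₁t) = e^(−0.0534×1.70) = e^(−0.09078) = 0.9132; e^(−k₂t) = e^(−4.352) = 0.01288.
C_P = 0.0534×0.619/(2.56−0.0534) × (0.9132−0.01288) = 0.01319×0.9003 = 0.01187 mol/dm³.
Y_P = C_P/C_{A0} = 0.01187/0.619 = 0.0192.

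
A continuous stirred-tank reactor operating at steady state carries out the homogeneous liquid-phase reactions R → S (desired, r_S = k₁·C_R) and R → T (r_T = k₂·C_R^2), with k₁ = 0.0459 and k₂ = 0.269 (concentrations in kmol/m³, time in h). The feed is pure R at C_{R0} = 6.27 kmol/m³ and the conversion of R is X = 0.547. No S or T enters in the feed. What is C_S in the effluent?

0.194 kmol/m³

Exit C_R = C_{R0}(1−X) = 6.27×0.453 = 2.840 kmol/m³.
Rates in a CSTR are evaluated at the outlet concentration: r_S = 0.0459×2.840 = 0.1304, r_T = 0.269×2.840^2 = 2.170.
Fraction of consumed R going to S: r_S/(r_S+r_T) = 0.05667.
C_S = 0.05667·C_{R0}·X = 0.05667×6.27×0.547 = 0.194 kmol/m³.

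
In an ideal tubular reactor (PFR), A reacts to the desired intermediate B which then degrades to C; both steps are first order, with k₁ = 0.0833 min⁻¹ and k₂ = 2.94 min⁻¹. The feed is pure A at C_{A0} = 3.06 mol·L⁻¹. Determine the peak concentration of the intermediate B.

At the optimum, C_{B,max}/C_{A0} = (k₁/k₂)^[k₂/(k₂−k₁)].
= (0.0833/2.94)^(2.94/(2.94−0.0833)) = (0.02833)^(1.029) = 0.02554.
C_{B,max} = 0.02554×3.06 = 0.0781 mol·L⁻¹.

0.0781 mol·L⁻¹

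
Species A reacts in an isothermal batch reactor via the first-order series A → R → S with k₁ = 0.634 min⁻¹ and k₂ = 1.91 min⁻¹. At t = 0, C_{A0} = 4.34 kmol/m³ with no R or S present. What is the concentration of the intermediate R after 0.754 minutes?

0.826 kmol/m³

For first-order series with pure A initially, C_R(t) = k₁C_{A0}/(k₂−k₁)·(e^(−k₁t) − e^(−k₂t)).
e^(−k₁t) = e^(−0.634×0.754) = e^(−0.4780) = 0.6200; e^(−k₂t) = e^(−1.440) = 0.2369.
C_R = 0.634×4.34/(1.91−0.634) × (0.6200−0.2369) = 2.156×0.3831 = 0.8261 kmol/m³.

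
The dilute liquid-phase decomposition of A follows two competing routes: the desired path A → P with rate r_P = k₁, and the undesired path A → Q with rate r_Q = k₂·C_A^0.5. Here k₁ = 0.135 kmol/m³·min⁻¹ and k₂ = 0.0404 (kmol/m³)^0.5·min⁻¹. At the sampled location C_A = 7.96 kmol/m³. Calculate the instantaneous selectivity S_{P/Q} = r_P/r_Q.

1.18

S_{P/Q} = r_P/r_Q = (k₁)/(k₂·C_A^0.5) = (k₁/k₂)·C_A^-0.5.
= (0.135) / (0.0404×7.960^0.5) = 0.1350/0.1140 = 1.18.
The undesired path is higher order in A, so low C_A (CSTR or dilute feed) favours P.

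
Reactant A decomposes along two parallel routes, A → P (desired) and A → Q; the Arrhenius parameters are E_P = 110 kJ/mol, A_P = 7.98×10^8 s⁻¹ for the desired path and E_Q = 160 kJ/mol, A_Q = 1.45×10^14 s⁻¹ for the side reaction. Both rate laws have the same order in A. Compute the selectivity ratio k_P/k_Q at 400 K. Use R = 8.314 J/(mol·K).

With equal orders, S_{P/Q} = k_P/k_Q = (A_P/A_Q)·exp[(E_Q−E_P)/(RT)].
(E_Q−E_P)/(RT) = (160−110)×10³/(8.314×400) = 50000/3326 = 15.03.
k_P/k_Q = (7.98×10^8/1.45×10^14)·exp(15.03) = 5.503×10^-6 × 3.385×10^6 = 18.6.
Since E_P < E_Q, lowering the temperature improves selectivity toward P.

18.6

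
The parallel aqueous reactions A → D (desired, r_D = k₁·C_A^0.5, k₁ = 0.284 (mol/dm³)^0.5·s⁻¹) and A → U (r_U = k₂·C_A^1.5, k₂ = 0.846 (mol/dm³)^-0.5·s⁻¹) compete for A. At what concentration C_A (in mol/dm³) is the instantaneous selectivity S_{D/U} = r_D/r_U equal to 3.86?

S_{D/U} = (k₁/k₂)·C_A⁻¹ ⇒ C_A = (S·k₂/k₁)^(-1).
= (3.86×0.846/0.284)^(-1) = (11.50)^(-1) = 0.0870 mol/dm³.

0.0870 mol/dm³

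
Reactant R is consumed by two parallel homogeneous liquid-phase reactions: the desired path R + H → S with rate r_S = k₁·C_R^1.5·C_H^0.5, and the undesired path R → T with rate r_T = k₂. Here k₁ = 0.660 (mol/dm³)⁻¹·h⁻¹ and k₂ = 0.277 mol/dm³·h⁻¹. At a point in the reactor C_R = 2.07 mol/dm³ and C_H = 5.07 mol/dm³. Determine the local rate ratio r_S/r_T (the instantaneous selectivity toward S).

S_{S/T} = r_S/r_T = (k₁·C_R^1.5·C_H^0.5)/(k₂) = (k₁/k₂)·C_R^1.5·C_H^0.5.
= (0.660×2.070^1.5×5.070^0.5) / (0.277) = 4.426/0.2770 = 16.0.

16.0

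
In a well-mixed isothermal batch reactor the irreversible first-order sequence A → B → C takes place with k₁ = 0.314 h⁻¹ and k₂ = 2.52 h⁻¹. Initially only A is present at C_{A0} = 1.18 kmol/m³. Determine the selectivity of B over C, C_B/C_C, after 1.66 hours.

The intermediate concentration in a first-order A→B→C sequence is C_B = k₁C_{A0}(e^(−k₁t) − e^(−k₂t))/(k₂−k₁).
e^(−k₁t) = e^(−0.314×1.66) = e^(−0.5212) = 0.5938; e^(−k₂t) = e^(−4.183) = 0.01525.
C_B = 0.314×1.18/(2.52−0.314) × (0.5938−0.01525) = 0.1680×0.5785 = 0.09717 kmol/m³.
C_A = C_{A0}e^(−k₁t) = 0.7007 kmol/m³, so C_C = C_{A0}−C_A−C_B = 0.3822 kmol/m³; C_B/C_C = 0.254.

0.254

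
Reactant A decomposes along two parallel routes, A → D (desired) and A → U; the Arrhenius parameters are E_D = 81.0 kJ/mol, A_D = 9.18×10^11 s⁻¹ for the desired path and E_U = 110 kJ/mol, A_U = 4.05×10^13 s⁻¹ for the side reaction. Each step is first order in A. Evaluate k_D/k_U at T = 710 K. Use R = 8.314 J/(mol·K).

With equal orders, S_{D/U} = k_D/k_U = (A_D/A_U)·exp[(E_U−E_D)/(RT)].
(E_U−E_D)/(RT) = (110−81.0)×10³/(8.314×710) = 29000/5903 = 4.913.
k_D/k_U = (9.18×10^11/4.05×10^13)·exp(4.913) = 0.02267 × 136.0 = 3.08.
Since E_D < E_U, lowering the temperature improves selectivity toward D.

3.08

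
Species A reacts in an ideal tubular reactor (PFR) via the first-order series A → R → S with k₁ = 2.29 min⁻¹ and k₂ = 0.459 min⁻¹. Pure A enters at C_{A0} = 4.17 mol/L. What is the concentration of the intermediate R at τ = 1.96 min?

The intermediate concentration in a first-order A→B→C sequence is C_R = k₁C_{A0}(e^(−k₁τ) − e^(−k₂τ))/(k₂−k₁).
e^(−k₁τ) = e^(−2.29×1.96) = e^(−4.488) = 0.01124; e^(−k₂τ) = e^(−0.8996) = 0.4067.
C_R = 2.29×4.17/(0.459−2.29) × (0.01124−0.4067) = (-5.215)×(-0.3955) = 2.063 mol/L.

2.06 mol/L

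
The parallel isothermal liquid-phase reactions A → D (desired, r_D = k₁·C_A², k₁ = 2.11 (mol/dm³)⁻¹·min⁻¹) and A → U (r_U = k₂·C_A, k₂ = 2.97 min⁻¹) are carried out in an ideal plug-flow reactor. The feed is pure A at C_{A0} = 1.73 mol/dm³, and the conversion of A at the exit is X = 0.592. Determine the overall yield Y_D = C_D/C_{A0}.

C_A = C_{A0}(1−X) = 0.7058 mol/dm³.
Along a PFR/batch, dC_U/dC_A = −r_U/(r_D+r_U) = −k₂/(k₂+k₁·C_A).
Integrating from C_{A0} to C_A: C_U = (2.97/2.11)·ln[(2.97+2.11·1.73)/(2.97+2.11·0.706)] = 1.408·ln(6.620/4.459) = 0.5562 mol/dm³.
Then C_D = (C_{A0}−C_A) − C_U = 1.024 − 0.5562 = 0.4680 mol/dm³.
Y_D = C_D/C_{A0} = 0.4680/1.73 = 0.270.

0.270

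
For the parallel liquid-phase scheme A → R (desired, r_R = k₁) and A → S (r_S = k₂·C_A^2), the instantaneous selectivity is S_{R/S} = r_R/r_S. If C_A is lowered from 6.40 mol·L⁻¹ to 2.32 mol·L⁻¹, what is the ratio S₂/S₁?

7.61

S_{R/S} = (k₁/k₂)·C_A^-2, so S₂/S₁ = (C_{A,2}/C_{A,1})^-2.
= (2.32/6.40)^(-2) = (0.3625)^(-2) = 7.61.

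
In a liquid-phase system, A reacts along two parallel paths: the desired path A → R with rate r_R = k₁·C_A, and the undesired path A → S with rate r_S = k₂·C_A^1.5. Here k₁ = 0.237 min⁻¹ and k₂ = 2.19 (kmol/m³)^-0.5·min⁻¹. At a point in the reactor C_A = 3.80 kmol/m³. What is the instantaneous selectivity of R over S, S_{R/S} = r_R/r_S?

S_{R/S} = r_R/r_S = (k₁·C_A)/(k₂·C_A^1.5) = (k₁/k₂)·C_A^-0.5.
= (0.237×3.800) / (2.19×3.800^1.5) = 0.9006/16.22 = 0.0555.
The undesired path is higher order in A, so low C_A (CSTR or dilute feed) favours R.

0.0555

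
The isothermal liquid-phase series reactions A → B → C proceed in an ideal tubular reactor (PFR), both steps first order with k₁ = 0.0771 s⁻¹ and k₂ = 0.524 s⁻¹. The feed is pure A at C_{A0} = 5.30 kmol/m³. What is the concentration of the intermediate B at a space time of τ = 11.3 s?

0.380 kmol/m³

Solving the coupled first-order balances gives C_B(τ) = [k₁/(k₂−k₁)]·C_{A0}·(e^(−k₁τ) − e^(−k₂τ)).
e^(−k₁τ) = e^(−0.0771×11.3) = e^(−0.8712) = 0.4184; e^(−k₂τ) = e^(−5.921) = 0.002682.
C_B = 0.0771×5.30/(0.524−0.0771) × (0.4184−0.002682) = 0.9144×0.4158 = 0.3802 kmol/m³.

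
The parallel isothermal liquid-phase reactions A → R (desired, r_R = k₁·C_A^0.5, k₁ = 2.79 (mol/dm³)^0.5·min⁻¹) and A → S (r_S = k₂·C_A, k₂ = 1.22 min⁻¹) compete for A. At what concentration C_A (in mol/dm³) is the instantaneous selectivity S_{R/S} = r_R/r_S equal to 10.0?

S_{R/S} = (k₁/k₂)·C_A^-0.5 ⇒ C_A = (S·k₂/k₁)^(-2).
= (10.0×1.22/2.79)^(-2) = (4.373)^(-2) = 0.0523 mol/dm³.

0.0523 mol/dm³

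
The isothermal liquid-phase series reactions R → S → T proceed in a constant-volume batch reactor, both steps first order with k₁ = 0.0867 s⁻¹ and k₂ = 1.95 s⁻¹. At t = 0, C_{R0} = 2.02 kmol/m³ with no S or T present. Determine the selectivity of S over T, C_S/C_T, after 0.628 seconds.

1.34

For first-order series with pure R initially, C_S(t) = k₁C_{R0}/(k₂−k₁)·(e^(−k₁t) − e^(−k₂t)).
e^(−k₁t) = e^(−0.0867×0.628) = e^(−0.05445) = 0.9470; e^(−k₂t) = e^(−1.225) = 0.2939.
C_S = 0.0867×2.02/(1.95−0.0867) × (0.9470−0.2939) = 0.09399×0.6531 = 0.06139 kmol/m³.
C_R = C_{R0}e^(−k₁t) = 1.913 kmol/m³, so C_T = C_{R0}−C_R−C_S = 0.04565 kmol/m³; C_S/C_T = 1.34.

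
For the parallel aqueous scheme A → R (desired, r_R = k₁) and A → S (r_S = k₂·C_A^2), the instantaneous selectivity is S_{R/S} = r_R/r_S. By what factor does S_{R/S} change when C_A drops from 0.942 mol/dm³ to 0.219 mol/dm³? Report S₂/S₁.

18.5

S_{R/S} = (k₁/k₂)·C_A^-2, so S₂/S₁ = (C_{A,2}/C_{A,1})^-2.
= (0.219/0.942)^(-2) = (0.2325)^(-2) = 18.5.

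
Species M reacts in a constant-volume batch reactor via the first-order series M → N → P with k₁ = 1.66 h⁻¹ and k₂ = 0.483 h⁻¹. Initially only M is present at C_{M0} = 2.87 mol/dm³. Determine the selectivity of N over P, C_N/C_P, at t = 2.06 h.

For first-order series with pure M initially, C_N(t) = k₁C_{M0}/(k₂−k₁)·(e^(−k₁t) − e^(−k₂t)).
e^(−k₁t) = e^(−1.66×2.06) = e^(−3.420) = 0.03273; e^(−k₂t) = e^(−0.9950) = 0.3697.
C_N = 1.66×2.87/(0.483−1.66) × (0.03273−0.3697) = (-4.048)×(-0.3370) = 1.364 mol/dm³.
C_M = C_{M0}e^(−k₁t) = 0.09392 mol/dm³, so C_P = C_{M0}−C_M−C_N = 1.412 mol/dm³; C_N/C_P = 0.966.

0.966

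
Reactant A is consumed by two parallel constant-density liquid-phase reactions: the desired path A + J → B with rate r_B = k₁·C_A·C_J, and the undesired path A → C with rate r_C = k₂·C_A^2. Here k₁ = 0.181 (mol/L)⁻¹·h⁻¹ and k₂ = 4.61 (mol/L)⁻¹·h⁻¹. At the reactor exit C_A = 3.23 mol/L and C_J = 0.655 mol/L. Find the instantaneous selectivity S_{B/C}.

0.00796

S_{B/C} = r_B/r_C = (k₁·C_A·C_J)/(k₂·C_A^2) = (k₁/k₂)·C_A⁻¹·C_J.
= (0.181×3.230×0.6550) / (4.61×3.230^2) = 0.3829/48.10 = 0.00796.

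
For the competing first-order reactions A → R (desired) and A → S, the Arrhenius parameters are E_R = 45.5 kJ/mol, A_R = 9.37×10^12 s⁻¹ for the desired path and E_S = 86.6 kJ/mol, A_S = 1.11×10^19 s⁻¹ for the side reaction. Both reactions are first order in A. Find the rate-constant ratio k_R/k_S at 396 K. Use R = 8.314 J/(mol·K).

0.223

k_R/k_S = (A_R/A_S)·exp[−(E_R−E_S)/(RT)] = (A_R/A_S)·exp[(E_S−E_R)/(RT)].
(E_S−E_R)/(RT) = (86.6−45.5)×10³/(8.314×396) = 41100/3292 = 12.48.
k_R/k_S = (9.37×10^12/1.11×10^19)·exp(12.48) = 8.441×10^-7 × 2.639×10^5 = 0.223.
Since E_R < E_S, lowering the temperature improves selectivity toward R.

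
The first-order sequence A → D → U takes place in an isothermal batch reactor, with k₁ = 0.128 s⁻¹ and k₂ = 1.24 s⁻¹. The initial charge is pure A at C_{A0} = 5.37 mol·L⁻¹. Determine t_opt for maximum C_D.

For first-order series the maximum of C_D occurs at t_opt = ln(k₂/k₁)/(k₂−k₁).
= ln(1.24/0.128)/(1.24−0.128) = ln(9.688)/1.112 = 2.271/1.112 = 2.04 s.

2.04 s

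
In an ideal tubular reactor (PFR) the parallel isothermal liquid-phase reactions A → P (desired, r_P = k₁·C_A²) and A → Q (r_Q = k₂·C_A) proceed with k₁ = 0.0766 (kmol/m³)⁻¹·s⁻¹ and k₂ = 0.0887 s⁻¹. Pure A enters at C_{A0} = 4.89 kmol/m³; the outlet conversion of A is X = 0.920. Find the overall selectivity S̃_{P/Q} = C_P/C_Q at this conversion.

C_A = C_{A0}(1−X) = 0.3912 kmol/m³.
Along a PFR/batch, dC_Q/dC_A = −r_Q/(r_P+r_Q) = −k₂/(k₂+k₁·C_A).
Integrating from C_{A0} to C_A: C_Q = (0.0887/0.0766)·ln[(0.0887+0.0766·4.89)/(0.0887+0.0766·0.391)] = 1.158·ln(0.4633/0.1187) = 1.577 kmol/m³.
Then C_P = (C_{A0}−C_A) − C_Q = 4.499 − 1.577 = 2.922 kmol/m³.
S̃_{P/Q} = C_P/C_Q = 2.922/1.577 = 1.85.

1.85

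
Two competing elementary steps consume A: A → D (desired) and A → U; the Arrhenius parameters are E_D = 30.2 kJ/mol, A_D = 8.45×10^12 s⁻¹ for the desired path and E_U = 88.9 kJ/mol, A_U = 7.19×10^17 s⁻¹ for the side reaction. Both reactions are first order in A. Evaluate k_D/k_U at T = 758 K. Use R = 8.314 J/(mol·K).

0.130

k_D/k_U = (A_D/A_U)·exp[−(E_D−E_U)/(RT)] = (A_D/A_U)·exp[(E_U−E_D)/(RT)].
(E_U−E_D)/(RT) = (88.9−30.2)×10³/(8.314×758) = 58700/6302 = 9.314.
k_D/k_U = (8.45×10^12/7.19×10^17)·exp(9.314) = 1.175×10^-5 × 11098 = 0.130.
Since E_D < E_U, lowering the temperature improves selectivity toward D.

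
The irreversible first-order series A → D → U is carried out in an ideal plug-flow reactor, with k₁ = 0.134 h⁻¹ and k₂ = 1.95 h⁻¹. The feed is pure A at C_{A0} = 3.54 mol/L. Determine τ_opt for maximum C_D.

1.47 h

Setting dC_D/dτ = 0 gives τ_opt = ln(k₂/k₁)/(k₂−k₁).
= ln(1.95/0.134)/(1.95−0.134) = ln(14.55)/1.816 = 2.678/1.816 = 1.47 h.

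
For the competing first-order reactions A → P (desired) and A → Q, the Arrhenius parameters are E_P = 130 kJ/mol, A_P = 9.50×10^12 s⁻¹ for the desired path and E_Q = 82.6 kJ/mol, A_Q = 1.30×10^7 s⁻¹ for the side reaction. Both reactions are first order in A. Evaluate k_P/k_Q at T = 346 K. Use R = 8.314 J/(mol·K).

Since both paths have the same order in A, the concentration cancels and S_{P/Q} = k_P/k_Q = (A_P/A_Q)·exp[(E_Q−E_P)/(RT)].
(E_Q−E_P)/(RT) = (82.6−130)×10³/(8.314×346) = -47400/2877 = -16.48.
k_P/k_Q = (9.50×10^12/1.30×10^7)·exp(-16.48) = 7.308×10^5 × 6.981×10^-8 = 0.0510.

0.0510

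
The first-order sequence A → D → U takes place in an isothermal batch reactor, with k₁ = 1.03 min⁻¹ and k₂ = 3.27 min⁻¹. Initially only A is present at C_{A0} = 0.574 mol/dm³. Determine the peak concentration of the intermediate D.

0.106 mol/dm³

For a first-order series the maximum intermediate yield is C_{D,max}/C_{A0} = (k₁/k₂)^[k₂/(k₂−k₁)].
= (1.03/3.27)^(3.27/(3.27−1.03)) = (0.3150)^(1.460) = 0.1852.
C_{D,max} = 0.1852×0.574 = 0.106 mol/dm³.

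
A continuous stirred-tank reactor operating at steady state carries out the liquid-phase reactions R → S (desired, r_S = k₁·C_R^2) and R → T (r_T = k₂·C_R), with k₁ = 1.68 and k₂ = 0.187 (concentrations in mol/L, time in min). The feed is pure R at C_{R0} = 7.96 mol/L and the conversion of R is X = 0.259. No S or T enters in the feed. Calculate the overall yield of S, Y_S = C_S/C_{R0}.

Exit C_R = C_{R0}(1−X) = 7.96×0.741 = 5.898 mol/L.
A CSTR operates uniformly at the exit composition, giving r_S = 58.45 and r_T = 1.103 (each k·C_R^n at C_R = 5.898).
Fraction of consumed R going to S: r_S/(r_S+r_T) = 0.9815.
C_S = 0.9815·C_{R0}·X = 0.9815×7.96×0.259 = 2.02 mol/L; Y_S = C_S/C_{R0} = 0.254.

0.254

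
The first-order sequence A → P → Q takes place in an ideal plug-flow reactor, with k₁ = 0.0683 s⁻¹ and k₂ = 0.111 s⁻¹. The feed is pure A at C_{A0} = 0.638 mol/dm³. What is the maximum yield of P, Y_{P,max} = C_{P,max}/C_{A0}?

Evaluating C_P at τ_opt = ln(k₂/k₁)/(k₂−k₁) gives C_{P,max}/C_{A0} = (k₁/k₂)^[k₂/(k₂−k₁)].
= (0.0683/0.111)^(0.111/(0.111−0.0683)) = (0.6153)^(2.600) = 0.2830.

0.283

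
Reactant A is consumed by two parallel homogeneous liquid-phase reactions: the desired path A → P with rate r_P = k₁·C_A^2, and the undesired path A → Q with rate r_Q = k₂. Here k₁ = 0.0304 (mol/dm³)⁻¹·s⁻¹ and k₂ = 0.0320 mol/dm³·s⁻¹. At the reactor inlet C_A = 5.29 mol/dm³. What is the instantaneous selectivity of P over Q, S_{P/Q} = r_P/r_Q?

26.6

S_{P/Q} = r_P/r_Q = (k₁·C_A^2)/(k₂) = (k₁/k₂)·C_A^2.
= (0.0304×5.290^2) / (0.0320) = 0.8507/0.03200 = 26.6.
Since the desired path is higher order in A, keeping C_A high (PFR or concentrated feed) favours P.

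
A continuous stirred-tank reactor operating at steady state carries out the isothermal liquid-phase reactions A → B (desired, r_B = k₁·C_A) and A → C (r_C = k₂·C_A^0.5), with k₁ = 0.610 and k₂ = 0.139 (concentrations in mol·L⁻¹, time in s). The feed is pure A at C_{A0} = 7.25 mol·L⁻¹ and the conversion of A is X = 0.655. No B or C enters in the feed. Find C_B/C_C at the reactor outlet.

Exit C_A = C_{A0}(1−X) = 7.25×0.345 = 2.501 mol·L⁻¹.
Rates in a CSTR are evaluated at the outlet concentration: r_B = 0.610×2.501 = 1.526, r_C = 0.139×2.501^0.5 = 0.2198.
Overall selectivity = C_B/C_C = r_Bτ/(r_Cτ) = r_B/r_C = 6.94.

6.94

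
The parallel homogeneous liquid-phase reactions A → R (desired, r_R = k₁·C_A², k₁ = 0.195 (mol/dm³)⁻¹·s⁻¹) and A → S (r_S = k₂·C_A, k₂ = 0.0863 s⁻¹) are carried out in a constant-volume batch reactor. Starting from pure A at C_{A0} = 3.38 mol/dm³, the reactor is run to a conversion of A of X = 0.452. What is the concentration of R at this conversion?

1.30 mol/dm³

C_A = C_{A0}(1−X) = 1.852 mol/dm³.
Along a PFR/batch, dC_S/dC_A = −r_S/(r_R+r_S) = −k₂/(k₂+k₁·C_A).
Integrating from C_{A0} to C_A: C_S = (0.0863/0.195)·ln[(0.0863+0.195·3.38)/(0.0863+0.195·1.85)] = 0.4426·ln(0.7454/0.4475) = 0.2258 mol/dm³.
Then C_R = (C_{A0}−C_A) − C_S = 1.528 − 0.2258 = 1.302 mol/dm³.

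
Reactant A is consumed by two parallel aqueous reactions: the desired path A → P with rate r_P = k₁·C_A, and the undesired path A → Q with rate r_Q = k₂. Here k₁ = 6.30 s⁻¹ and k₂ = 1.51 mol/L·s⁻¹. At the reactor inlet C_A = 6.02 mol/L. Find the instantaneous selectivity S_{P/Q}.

S_{P/Q} = r_P/r_Q = (k₁·C_A)/(k₂) = (k₁/k₂)·C_A.
= (6.30×6.020) / (1.51) = 37.93/1.510 = 25.1.
Since the desired path is higher order in A, keeping C_A high (PFR or concentrated feed) favours P.

25.1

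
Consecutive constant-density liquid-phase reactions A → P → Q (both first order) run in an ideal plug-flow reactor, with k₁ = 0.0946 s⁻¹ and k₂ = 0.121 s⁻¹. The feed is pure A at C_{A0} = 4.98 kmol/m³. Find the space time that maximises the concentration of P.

Setting dC_P/dτ = 0 gives τ_opt = ln(k₂/k₁)/(k₂−k₁).
= ln(0.121/0.0946)/(0.121−0.0946) = ln(1.279)/0.02640 = 0.2461/0.02640 = 9.32 s.

9.32 s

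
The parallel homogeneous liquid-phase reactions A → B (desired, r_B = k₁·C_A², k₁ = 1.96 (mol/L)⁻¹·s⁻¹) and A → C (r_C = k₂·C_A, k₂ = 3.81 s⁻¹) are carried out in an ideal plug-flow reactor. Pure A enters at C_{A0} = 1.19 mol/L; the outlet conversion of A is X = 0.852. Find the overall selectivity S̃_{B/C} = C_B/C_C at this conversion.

C_A = C_{A0}(1−X) = 0.1761 mol/L.
Along a PFR/batch, dC_C/dC_A = −r_C/(r_B+r_C) = −k₂/(k₂+k₁·C_A).
Integrating from C_{A0} to C_A: C_C = (3.81/1.96)·ln[(3.81+1.96·1.19)/(3.81+1.96·0.176)] = 1.944·ln(6.142/4.155) = 0.7598 mol/L.
Then C_B = (C_{A0}−C_A) − C_C = 1.014 − 0.7598 = 0.2541 mol/L.
S̃_{B/C} = C_B/C_C = 0.2541/0.7598 = 0.334.

0.334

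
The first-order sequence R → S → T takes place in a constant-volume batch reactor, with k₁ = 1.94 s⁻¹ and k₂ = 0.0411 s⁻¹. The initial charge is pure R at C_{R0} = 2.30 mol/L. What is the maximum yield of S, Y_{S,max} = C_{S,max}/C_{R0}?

0.920

For a first-order series the maximum intermediate yield is C_{S,max}/C_{R0} = (k₁/k₂)^[k₂/(k₂−k₁)].
= (1.94/0.0411)^(0.0411/(0.0411−1.94)) = (47.20)^(-0.02164) = 0.9200.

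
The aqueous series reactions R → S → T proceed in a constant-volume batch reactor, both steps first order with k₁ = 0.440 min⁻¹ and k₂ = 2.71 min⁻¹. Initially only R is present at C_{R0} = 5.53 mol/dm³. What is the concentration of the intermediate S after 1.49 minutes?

0.538 mol/dm³

Solving the coupled first-order balances gives C_S(t) = [k₁/(k₂−k₁)]·C_{R0}·(e^(−k₁t) − e^(−k₂t)).
e^(−k₁t) = e^(−0.440×1.49) = e^(−0.6556) = 0.5191; e^(−k₂t) = e^(−4.038) = 0.01763.
C_S = 0.440×5.53/(2.71−0.440) × (0.5191−0.01763) = 1.072×0.5015 = 0.5376 mol/dm³.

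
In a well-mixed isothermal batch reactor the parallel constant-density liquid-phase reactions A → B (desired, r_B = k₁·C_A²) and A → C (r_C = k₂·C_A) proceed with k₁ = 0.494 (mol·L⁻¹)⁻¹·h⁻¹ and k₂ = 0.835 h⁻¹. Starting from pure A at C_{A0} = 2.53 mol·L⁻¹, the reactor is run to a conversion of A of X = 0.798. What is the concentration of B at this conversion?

0.919 mol·L⁻¹

C_A = C_{A0}(1−X) = 0.5111 mol·L⁻¹.
Along a PFR/batch, dC_C/dC_A = −r_C/(r_B+r_C) = −k₂/(k₂+k₁·C_A).
Integrating from C_{A0} to C_A: C_C = (0.835/0.494)·ln[(0.835+0.494·2.53)/(0.835+0.494·0.511)] = 1.690·ln(2.085/1.087) = 1.100 mol·L⁻¹.
Then C_B = (C_{A0}−C_A) − C_C = 2.019 − 1.100 = 0.9188 mol·L⁻¹.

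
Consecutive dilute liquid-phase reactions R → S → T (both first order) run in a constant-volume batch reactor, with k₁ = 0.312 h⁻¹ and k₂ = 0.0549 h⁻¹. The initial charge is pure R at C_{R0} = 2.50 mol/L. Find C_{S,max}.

1.73 mol/L

At the optimum, C_{S,max}/C_{R0} = (k₁/k₂)^[k₂/(k₂−k₁)].
= (0.312/0.0549)^(0.0549/(0.0549−0.312)) = (5.683)^(-0.2135) = 0.6900.
C_{S,max} = 0.6900×2.50 = 1.73 mol/L.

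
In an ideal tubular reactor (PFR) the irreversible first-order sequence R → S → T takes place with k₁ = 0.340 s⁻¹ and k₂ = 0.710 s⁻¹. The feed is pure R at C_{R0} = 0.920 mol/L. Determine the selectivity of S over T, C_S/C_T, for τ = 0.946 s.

For first-order series with pure R initially, C_S(τ) = k₁C_{R0}/(k₂−k₁)·(e^(−k₁τ) − e^(−k₂τ)).
e^(−k₁τ) = e^(−0.340×0.946) = e^(−0.3216) = 0.7250; e^(−k₂τ) = e^(−0.6717) = 0.5109.
C_S = 0.340×0.920/(0.710−0.340) × (0.7250−0.5109) = 0.8454×0.2141 = 0.1810 mol/L.
C_R = C_{R0}e^(−k₁τ) = 0.6670 mol/L, so C_T = C_{R0}−C_R−C_S = 0.07204 mol/L; C_S/C_T = 2.51.

2.51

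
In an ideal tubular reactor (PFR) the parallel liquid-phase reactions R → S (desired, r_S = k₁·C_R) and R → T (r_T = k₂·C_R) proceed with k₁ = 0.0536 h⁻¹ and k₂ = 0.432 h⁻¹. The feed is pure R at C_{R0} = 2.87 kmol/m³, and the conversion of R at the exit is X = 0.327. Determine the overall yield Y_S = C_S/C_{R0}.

C_R = C_{R0}(1−X) = 1.932 kmol/m³.
Both paths are first order in R, so the instantaneous fraction to S is constant: dC_S/d(−C_R) = k₁/(k₁+k₂) = 0.1104.
C_S = 0.1104·(C_{R0}−C_R) = 0.1104×0.9385 = 0.104 kmol/m³.
Y_S = C_S/C_{R0} = 0.1036/2.87 = 0.0361.

0.0361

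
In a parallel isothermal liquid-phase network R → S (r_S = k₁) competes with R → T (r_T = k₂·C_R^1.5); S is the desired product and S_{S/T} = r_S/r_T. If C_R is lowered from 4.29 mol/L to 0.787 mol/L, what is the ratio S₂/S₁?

12.7

S_{S/T} = (k₁/k₂)·C_R^-1.5, so S₂/S₁ = (C_{R,2}/C_{R,1})^-1.5.
= (0.787/4.29)^(-1.5) = (0.1834)^(-1.5) = 12.7.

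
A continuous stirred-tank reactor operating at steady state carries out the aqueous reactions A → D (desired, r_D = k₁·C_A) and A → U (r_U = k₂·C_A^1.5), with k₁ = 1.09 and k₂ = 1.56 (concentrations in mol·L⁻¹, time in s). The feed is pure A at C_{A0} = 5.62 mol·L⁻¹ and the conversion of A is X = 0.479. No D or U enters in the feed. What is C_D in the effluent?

Exit C_A = C_{A0}(1−X) = 5.62×0.521 = 2.928 mol·L⁻¹.
In a CSTR the entire volume is at exit conditions, so r_D = 1.09×2.928 = 3.192 and r_U = 1.56×2.928^1.5 = 7.816.
Fraction of consumed A going to D: r_D/(r_D+r_U) = 0.2899.
C_D = 0.2899·C_{A0}·X = 0.2899×5.62×0.479 = 0.781 mol·L⁻¹.

0.781 mol·L⁻¹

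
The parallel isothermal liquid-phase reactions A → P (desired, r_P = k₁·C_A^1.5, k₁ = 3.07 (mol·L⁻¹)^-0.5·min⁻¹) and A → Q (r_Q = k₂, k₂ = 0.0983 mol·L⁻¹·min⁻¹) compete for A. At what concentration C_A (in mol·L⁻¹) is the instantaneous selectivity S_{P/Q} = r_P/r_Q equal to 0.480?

0.0618 mol·L⁻¹

S_{P/Q} = (k₁/k₂)·C_A^1.5 ⇒ C_A = (S·k₂/k₁)^(1/1.5).
= (0.480×0.0983/3.07)^(0.6667) = (0.01537)^(0.6667) = 0.0618 mol·L⁻¹.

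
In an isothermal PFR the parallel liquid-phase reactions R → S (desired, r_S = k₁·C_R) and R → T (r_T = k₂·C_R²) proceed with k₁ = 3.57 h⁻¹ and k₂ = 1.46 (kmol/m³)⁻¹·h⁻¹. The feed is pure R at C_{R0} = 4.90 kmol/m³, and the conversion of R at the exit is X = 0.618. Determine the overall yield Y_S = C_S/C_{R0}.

0.265

C_R = C_{R0}(1−X) = 1.872 kmol/m³.
Along a PFR/batch, dC_S/dC_R = −r_S/(r_S+r_T) = −k₁/(k₁+k₂·C_R).
Integrating from C_{R0} to C_R: C_S = (3.57/1.46)·ln[(3.57+1.46·4.90)/(3.57+1.46·1.87)] = 2.445·ln(10.72/6.303) = 1.300 kmol/m³.
Y_S = C_S/C_{R0} = 1.300/4.90 = 0.265.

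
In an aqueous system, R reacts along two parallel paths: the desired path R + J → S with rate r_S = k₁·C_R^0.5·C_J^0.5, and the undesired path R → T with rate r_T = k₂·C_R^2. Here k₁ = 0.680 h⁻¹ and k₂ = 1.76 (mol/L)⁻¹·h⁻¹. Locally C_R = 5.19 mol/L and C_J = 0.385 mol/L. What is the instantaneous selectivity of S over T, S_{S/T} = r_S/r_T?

0.0203

S_{S/T} = r_S/r_T = (k₁·C_R^0.5·C_J^0.5)/(k₂·C_R^2) = (k₁/k₂)·C_R^-1.5·C_J^0.5.
= (0.680×5.190^0.5×0.3850^0.5) / (1.76×5.190^2) = 0.9612/47.41 = 0.0203.
The undesired path is higher order in R, so low C_R (CSTR or dilute feed) favours S.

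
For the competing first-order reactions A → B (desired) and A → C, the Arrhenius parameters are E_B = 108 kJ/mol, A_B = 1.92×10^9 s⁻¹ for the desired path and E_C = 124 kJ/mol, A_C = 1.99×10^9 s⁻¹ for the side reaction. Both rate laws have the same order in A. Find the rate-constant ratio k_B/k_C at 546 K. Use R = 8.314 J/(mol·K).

k_B/k_C = (A_B/A_C)·exp[−(E_B−E_C)/(RT)] = (A_B/A_C)·exp[(E_C−E_B)/(RT)].
(E_C−E_B)/(RT) = (124−108)×10³/(8.314×546) = 16000/4539 = 3.525.
k_B/k_C = (1.92×10^9/1.99×10^9)·exp(3.525) = 0.9648 × 33.94 = 32.7.

32.7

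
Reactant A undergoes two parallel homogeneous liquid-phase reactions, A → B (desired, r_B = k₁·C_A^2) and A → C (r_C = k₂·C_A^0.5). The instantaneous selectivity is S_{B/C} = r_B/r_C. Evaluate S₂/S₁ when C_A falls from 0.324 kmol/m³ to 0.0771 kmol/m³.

0.116

S_{B/C} = (k₁/k₂)·C_A^1.5, so S₂/S₁ = (C_{A,2}/C_{A,1})^1.5.
= (0.0771/0.324)^1.5 = (0.2380)^1.5 = 0.116.
Selectivity toward B falls as C_A falls — high-concentration operation is favoured.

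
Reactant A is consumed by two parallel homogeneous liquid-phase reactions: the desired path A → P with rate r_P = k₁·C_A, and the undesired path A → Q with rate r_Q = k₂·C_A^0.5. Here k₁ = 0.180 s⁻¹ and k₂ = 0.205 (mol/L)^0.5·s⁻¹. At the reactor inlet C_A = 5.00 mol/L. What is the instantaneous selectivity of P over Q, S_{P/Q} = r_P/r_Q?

S_{P/Q} = r_P/r_Q = (k₁·C_A)/(k₂·C_A^0.5) = (k₁/k₂)·C_A^0.5.
= (0.180×5.000) / (0.205×5.000^0.5) = 0.9000/0.4584 = 1.96.
Since the desired path is higher order in A, keeping C_A high (PFR or concentrated feed) favours P.

1.96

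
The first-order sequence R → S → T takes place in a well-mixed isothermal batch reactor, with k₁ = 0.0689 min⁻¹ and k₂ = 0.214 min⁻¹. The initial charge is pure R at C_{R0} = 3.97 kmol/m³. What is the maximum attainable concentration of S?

At the optimum, C_{S,max}/C_{R0} = (k₁/k₂)^[k₂/(k₂−k₁)].
= (0.0689/0.214)^(0.214/(0.214−0.0689)) = (0.3220)^(1.475) = 0.1880.
C_{S,max} = 0.1880×3.97 = 0.746 kmol/m³.

0.746 kmol/m³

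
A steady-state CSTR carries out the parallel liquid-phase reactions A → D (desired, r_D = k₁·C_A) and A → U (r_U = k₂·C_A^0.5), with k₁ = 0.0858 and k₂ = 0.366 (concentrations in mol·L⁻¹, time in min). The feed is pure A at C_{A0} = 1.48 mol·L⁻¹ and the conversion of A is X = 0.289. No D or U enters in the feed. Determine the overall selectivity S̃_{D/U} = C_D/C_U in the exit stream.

Exit C_A = C_{A0}(1−X) = 1.48×0.711 = 1.052 mol·L⁻¹.
A CSTR operates uniformly at the exit composition, giving r_D = 0.09029 and r_U = 0.3754 (each k·C_A^n at C_A = 1.052).
Overall selectivity = C_D/C_U = r_Dτ/(r_Uτ) = r_D/r_U = 0.240.

0.240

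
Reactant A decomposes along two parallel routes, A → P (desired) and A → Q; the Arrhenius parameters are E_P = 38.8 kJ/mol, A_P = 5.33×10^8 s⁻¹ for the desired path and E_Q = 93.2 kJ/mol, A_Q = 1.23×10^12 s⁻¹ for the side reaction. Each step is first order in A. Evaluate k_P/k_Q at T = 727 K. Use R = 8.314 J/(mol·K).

3.51

k_P/k_Q = (A_P/A_Q)·exp[−(E_P−E_Q)/(RT)] = (A_P/A_Q)·exp[(E_Q−E_P)/(RT)].
(E_Q−E_P)/(RT) = (93.2−38.8)×10³/(8.314×727) = 54400/6044 = 9.000.
k_P/k_Q = (5.33×10^8/1.23×10^12)·exp(9.000) = 4.333×10^-4 × 8105 = 3.51.
Since E_P < E_Q, lowering the temperature improves selectivity toward P.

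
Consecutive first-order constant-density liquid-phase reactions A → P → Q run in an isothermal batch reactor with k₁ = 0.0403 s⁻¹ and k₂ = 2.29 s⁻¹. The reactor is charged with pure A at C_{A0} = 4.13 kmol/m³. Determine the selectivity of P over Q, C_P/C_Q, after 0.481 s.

1.53

The intermediate concentration in a first-order A→B→C sequence is C_P = k₁C_{A0}(e^(−k₁t) − e^(−k₂t))/(k₂−k₁).
e^(−k₁t) = e^(−0.0403×0.481) = e^(−0.01938) = 0.9808; e^(−k₂t) = e^(−1.101) = 0.3324.
C_P = 0.0403×4.13/(2.29−0.0403) × (0.9808−0.3324) = 0.07398×0.6484 = 0.04797 kmol/m³.
C_A = C_{A0}e^(−k₁t) = 4.051 kmol/m³, so C_Q = C_{A0}−C_A−C_P = 0.03131 kmol/m³; C_P/C_Q = 1.53.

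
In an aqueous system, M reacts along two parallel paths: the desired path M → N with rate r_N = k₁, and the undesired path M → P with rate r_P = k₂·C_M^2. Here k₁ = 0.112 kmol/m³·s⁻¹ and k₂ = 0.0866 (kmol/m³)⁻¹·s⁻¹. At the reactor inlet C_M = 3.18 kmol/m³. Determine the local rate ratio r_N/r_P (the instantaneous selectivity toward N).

S_{N/P} = r_N/r_P = (k₁)/(k₂·C_M^2) = (k₁/k₂)·C_M^-2.
= (0.112) / (0.0866×3.180^2) = 0.1120/0.8757 = 0.128.

0.128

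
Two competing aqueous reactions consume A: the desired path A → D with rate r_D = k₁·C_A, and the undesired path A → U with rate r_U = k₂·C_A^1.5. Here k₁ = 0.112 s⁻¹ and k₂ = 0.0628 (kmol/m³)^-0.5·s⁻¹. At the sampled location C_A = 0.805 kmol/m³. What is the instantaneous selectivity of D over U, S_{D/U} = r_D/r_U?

S_{D/U} = r_D/r_U = (k₁·C_A)/(k₂·C_A^1.5) = (k₁/k₂)·C_A^-0.5.
= (0.112×0.8050) / (0.0628×0.8050^1.5) = 0.09016/0.04536 = 1.99.

1.99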